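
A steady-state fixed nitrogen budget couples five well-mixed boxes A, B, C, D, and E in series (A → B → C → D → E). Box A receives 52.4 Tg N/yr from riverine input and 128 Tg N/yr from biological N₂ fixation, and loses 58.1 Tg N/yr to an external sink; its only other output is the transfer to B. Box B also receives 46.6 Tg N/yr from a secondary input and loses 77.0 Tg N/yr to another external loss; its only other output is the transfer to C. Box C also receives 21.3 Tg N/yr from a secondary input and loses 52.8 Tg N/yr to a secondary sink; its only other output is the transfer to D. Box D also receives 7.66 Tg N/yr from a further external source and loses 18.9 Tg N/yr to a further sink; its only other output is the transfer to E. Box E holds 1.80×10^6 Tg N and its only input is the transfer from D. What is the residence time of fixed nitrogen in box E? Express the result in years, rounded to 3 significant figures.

36600 yr

Box A: F(A→B) = (52.4 + 128) − 58.1 = 122.30 Tg N/yr.
Box B: F(B→C) = (122.30 + 46.6) − 77.0 = 91.900 Tg N/yr.
Box C: F(C→D) = (91.900 + 21.3) − 52.8 = 60.400 Tg N/yr.
Box D: F(D→E) = (60.400 + 7.66) − 18.9 = 49.160 Tg N/yr.
Box E throughput = its input = 49.160 Tg N/yr; τ = 1.80×10^6 / 49.160 = 36620 yr.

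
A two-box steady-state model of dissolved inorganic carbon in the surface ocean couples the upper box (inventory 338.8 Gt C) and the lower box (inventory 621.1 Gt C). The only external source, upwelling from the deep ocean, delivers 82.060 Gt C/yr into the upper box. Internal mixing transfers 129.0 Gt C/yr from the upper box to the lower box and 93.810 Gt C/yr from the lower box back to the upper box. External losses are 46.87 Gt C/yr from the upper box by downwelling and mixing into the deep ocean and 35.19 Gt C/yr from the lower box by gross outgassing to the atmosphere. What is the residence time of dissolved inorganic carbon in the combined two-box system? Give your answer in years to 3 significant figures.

For the system as a whole, the A↔B exchange is internal and contributes nothing to the throughput; only the external sinks remove mass.
M_total = 338.8 + 621.1 = 959.90 Gt C.
ΣF_external_out = 46.87 + 35.19 = 82.060 Gt C/yr.
τ = M_total / ΣF_ext = 959.90 / 82.060 = 11.70 yr.

11.7 yr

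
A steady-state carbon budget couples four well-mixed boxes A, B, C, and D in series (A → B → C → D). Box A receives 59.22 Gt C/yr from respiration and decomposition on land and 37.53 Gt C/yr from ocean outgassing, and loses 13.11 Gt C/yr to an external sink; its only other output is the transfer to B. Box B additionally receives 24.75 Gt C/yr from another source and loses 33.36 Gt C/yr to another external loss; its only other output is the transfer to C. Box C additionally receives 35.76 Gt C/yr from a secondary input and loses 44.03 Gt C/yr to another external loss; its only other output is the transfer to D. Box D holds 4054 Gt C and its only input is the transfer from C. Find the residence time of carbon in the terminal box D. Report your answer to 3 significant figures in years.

Box A: F(A→B) = (59.22 + 37.53) − 13.11 = 83.640 Gt C/yr.
Box B: F(B→C) = (83.640 + 24.75) − 33.36 = 75.030 Gt C/yr.
Box C: F(C→D) = (75.030 + 35.76) − 44.03 = 66.760 Gt C/yr.
Box D throughput = its input = 66.760 Gt C/yr; τ = 4054 / 66.760 = 60.72 yr.

60.7 yr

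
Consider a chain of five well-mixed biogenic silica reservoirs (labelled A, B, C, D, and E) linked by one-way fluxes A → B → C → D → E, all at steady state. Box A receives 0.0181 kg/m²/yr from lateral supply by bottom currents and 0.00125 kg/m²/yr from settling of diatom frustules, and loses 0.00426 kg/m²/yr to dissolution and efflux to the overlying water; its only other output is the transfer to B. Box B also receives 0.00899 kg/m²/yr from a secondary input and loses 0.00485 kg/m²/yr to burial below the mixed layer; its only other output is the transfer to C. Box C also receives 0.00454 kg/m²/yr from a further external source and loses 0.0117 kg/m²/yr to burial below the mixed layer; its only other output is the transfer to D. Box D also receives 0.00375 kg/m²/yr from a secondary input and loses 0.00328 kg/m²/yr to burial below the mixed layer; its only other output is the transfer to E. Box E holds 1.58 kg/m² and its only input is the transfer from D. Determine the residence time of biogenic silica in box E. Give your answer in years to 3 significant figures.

126 yr

Box A: F(A→B) = (0.0181 + 0.00125) − 0.00426 = 0.015090 kg/m²/yr.
Box B: F(B→C) = (0.015090 + 0.00899) − 0.00485 = 0.019230 kg/m²/yr.
Box C: F(C→D) = (0.019230 + 0.00454) − 0.0117 = 0.012070 kg/m²/yr.
Box D: F(D→E) = (0.012070 + 0.00375) − 0.00328 = 0.012540 kg/m²/yr.
Box E throughput = its input = 0.012540 kg/m²/yr; τ = 1.58 / 0.012540 = 126.0 yr.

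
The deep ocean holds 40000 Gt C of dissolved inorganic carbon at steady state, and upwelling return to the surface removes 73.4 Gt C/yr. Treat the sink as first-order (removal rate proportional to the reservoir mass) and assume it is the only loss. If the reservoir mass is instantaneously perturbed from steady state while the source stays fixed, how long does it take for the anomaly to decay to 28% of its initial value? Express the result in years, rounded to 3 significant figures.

694 yr

For a linear reservoir the anomaly decays as exp(−t/τ) with τ = M/F = 40000/73.4 = 545.0 yr.
exp(−t/τ) = 0.28 ⇒ t = −τ ln(0.28) = 545.0 × 1.273 = 693.7 yr.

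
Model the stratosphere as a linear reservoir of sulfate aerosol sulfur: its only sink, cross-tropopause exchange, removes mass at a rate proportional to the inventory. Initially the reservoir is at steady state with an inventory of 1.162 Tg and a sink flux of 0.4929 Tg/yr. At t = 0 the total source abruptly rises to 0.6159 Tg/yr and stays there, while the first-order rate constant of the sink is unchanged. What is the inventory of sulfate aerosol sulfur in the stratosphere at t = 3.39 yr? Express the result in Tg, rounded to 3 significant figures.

1.38 Tg

The sink rate constant is k = F₀/M₀ = 0.4929/1.162 = 0.4242 yr⁻¹.
Solving dM/dt = F₁ − kM with M(0) = M₀ gives M(t) = F₁/k + (M₀ − F₁/k)·e^(−kt).
F₁/k = 0.6159/0.4242 = 1.4520 Tg; kt = 0.4242 × 3.39 = 1.438, e^(−kt) = 0.2374.
M(3.39) = 1.4520 + (1.162 − 1.4520) × 0.2374 = 1.4520 − 0.06884 = 1.3831 Tg.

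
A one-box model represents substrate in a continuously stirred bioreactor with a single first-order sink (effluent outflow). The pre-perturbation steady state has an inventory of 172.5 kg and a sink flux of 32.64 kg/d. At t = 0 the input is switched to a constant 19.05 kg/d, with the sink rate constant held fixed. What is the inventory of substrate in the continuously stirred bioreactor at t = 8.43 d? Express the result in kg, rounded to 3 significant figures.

τ = M₀/F₀ = 172.5/32.64 = 5.285 d; rate constant k = 1/τ.
New steady state M_∞ = F₁/k = F₁·τ = 19.05 × 5.285 = 100.68 kg.
M(t) = M_∞ + (M₀ − M_∞)·e^(−t/τ); t/τ = 8.43/5.285 = 1.595, so e^(−t/τ) = 0.2029.
M(t) = 100.68 + 71.82 × 0.2029 = 115.25 kg.

115 kg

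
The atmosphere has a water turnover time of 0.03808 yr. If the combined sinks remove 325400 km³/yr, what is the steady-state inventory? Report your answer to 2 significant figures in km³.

τ = M/F ⇒ M = τ × F = 0.03808 × 325400 = 12390 km³.

12000 km³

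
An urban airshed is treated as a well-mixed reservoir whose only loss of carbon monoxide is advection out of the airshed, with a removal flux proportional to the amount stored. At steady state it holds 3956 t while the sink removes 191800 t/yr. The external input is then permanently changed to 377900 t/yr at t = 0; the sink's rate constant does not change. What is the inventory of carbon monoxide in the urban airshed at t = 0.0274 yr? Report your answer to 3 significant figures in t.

6780 t

Residence time τ = M₀/F₀ = 0.02063 yr. The eventual steady state is M_∞ = M₀·(F₁/F₀) = 3956 × 377900/191800 = 7794.4 t.
The anomaly ΔM(t) = M(t) − M_∞ decays as ΔM₀·e^(−t/τ) with ΔM₀ = 3956 − 7794.4 = −3838 t.
At t = 0.0274 yr, e^(−t/τ) = e^(−1.328) = 0.2649, so ΔM = −1017 t and M = 7794.4 − 1017 = 6777.7 t.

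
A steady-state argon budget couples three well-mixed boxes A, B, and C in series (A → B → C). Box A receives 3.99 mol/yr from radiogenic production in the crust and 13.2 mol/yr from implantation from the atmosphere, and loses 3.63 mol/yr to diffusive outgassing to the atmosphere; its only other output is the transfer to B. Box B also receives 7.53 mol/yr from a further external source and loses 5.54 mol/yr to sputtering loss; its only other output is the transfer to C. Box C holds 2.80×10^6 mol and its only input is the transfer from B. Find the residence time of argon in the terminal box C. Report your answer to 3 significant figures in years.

180000 yr

Box A: F(A→B) = (3.99 + 13.2) − 3.63 = 13.560 mol/yr.
Box B: F(B→C) = (13.560 + 7.53) − 5.54 = 15.550 mol/yr.
Box C throughput = its input = 15.550 mol/yr; τ = 2.80×10^6 / 15.550 = 180100 yr.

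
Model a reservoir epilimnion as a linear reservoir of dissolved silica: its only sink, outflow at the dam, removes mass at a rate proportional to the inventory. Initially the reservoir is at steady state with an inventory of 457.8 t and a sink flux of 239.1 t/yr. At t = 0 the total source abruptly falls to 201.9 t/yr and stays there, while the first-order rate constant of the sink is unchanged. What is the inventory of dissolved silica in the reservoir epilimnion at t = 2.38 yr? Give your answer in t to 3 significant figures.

407 t

Residence time τ = M₀/F₀ = 1.915 yr. The eventual steady state is M_∞ = M₀·(F₁/F₀) = 457.8 × 201.9/239.1 = 386.57 t.
The anomaly ΔM(t) = M(t) − M_∞ decays as ΔM₀·e^(−t/τ) with ΔM₀ = 457.8 − 386.57 = 71.23 t.
At t = 2.38 yr, e^(−t/τ) = e^(−1.243) = 0.2885, so ΔM = 20.55 t and M = 386.57 + 20.55 = 407.12 t.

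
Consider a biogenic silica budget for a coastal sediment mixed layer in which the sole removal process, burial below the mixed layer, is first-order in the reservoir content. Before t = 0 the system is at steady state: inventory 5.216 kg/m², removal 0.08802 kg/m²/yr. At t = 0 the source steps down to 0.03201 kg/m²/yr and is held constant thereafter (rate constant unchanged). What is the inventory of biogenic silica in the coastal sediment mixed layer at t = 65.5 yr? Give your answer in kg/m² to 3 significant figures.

3.00 kg/m²

Residence time τ = M₀/F₀ = 59.26 yr. The eventual steady state is M_∞ = M₀·(F₁/F₀) = 5.216 × 0.03201/0.08802 = 1.8969 kg/m².
The anomaly ΔM(t) = M(t) − M_∞ decays as ΔM₀·e^(−t/τ) with ΔM₀ = 5.216 − 1.8969 = 3.319 kg/m².
At t = 65.5 yr, e^(−t/τ) = e^(−1.105) = 0.3311, so ΔM = 1.099 kg/m² and M = 1.8969 + 1.099 = 2.9959 kg/m².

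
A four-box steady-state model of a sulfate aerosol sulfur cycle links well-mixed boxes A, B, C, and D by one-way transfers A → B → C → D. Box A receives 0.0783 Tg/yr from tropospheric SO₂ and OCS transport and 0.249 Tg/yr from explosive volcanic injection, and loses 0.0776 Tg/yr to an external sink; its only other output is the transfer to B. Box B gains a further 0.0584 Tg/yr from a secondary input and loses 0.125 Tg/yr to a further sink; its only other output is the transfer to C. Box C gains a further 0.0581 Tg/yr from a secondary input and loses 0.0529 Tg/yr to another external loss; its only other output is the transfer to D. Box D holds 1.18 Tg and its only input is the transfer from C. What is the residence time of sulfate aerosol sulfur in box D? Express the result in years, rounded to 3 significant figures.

6.27 yr

Box A: F(A→B) = (0.0783 + 0.249) − 0.0776 = 0.24970 Tg/yr.
Box B: F(B→C) = (0.24970 + 0.0584) − 0.125 = 0.18310 Tg/yr.
Box C: F(C→D) = (0.18310 + 0.0581) − 0.0529 = 0.18830 Tg/yr.
Box D throughput = its input = 0.18830 Tg/yr; τ = 1.18 / 0.18830 = 6.267 yr.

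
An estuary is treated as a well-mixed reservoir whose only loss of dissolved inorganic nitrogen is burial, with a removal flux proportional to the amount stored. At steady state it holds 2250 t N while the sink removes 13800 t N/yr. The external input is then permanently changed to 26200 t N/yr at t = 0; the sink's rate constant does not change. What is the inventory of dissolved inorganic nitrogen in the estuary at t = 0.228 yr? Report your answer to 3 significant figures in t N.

3770 t N

Residence time τ = M₀/F₀ = 0.1630 yr. The eventual steady state is M_∞ = M₀·(F₁/F₀) = 2250 × 26200/13800 = 4271.7 t N.
The anomaly ΔM(t) = M(t) − M_∞ decays as ΔM₀·e^(−t/τ) with ΔM₀ = 2250 − 4271.7 = −2022 t N.
At t = 0.228 yr, e^(−t/τ) = e^(−1.398) = 0.2470, so ΔM = −499.4 t N and M = 4271.7 − 499.4 = 3772.4 t N.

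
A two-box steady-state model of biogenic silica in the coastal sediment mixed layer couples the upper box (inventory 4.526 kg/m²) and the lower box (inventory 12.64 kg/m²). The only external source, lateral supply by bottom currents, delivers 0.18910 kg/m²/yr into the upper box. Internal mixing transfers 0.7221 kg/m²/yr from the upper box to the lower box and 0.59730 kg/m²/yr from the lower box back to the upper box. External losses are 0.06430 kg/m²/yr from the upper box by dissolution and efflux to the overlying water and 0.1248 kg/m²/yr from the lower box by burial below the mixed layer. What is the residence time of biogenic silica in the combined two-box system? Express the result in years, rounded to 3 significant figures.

For the system as a whole, the A↔B exchange is internal and contributes nothing to the throughput; only the external sinks remove mass.
M_total = 4.526 + 12.64 = 17.166 kg/m².
ΣF_external_out = 0.06430 + 0.1248 = 0.18910 kg/m²/yr.
τ = M_total / ΣF_ext = 17.166 / 0.18910 = 90.78 yr.

90.8 yr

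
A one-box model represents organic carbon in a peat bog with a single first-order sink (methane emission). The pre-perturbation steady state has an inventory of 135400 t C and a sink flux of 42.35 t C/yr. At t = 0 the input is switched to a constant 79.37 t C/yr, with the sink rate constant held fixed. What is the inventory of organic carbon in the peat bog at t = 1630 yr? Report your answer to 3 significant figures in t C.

183000 t C

Residence time τ = M₀/F₀ = 3197 yr. The eventual steady state is M_∞ = M₀·(F₁/F₀) = 135400 × 79.37/42.35 = 253760 t C.
The anomaly ΔM(t) = M(t) − M_∞ decays as ΔM₀·e^(−t/τ) with ΔM₀ = 135400 − 253760 = −118400 t C.
At t = 1630 yr, e^(−t/τ) = e^(−0.5098) = 0.6006, so ΔM = −71090 t C and M = 253760 − 71090 = 182670 t C.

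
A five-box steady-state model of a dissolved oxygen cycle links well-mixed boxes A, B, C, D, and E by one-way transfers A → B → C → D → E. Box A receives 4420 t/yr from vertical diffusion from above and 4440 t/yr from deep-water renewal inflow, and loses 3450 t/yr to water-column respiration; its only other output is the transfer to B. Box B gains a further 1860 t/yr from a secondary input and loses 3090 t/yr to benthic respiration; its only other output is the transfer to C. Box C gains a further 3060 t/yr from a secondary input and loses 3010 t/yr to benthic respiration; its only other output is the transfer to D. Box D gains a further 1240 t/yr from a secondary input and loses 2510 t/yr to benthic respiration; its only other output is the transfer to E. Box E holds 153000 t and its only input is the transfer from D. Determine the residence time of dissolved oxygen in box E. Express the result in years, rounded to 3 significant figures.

51.7 yr

Box A: F(A→B) = (4420 + 4440) − 3450 = 5410.0 t/yr.
Box B: F(B→C) = (5410.0 + 1860) − 3090 = 4180.0 t/yr.
Box C: F(C→D) = (4180.0 + 3060) − 3010 = 4230.0 t/yr.
Box D: F(D→E) = (4230.0 + 1240) − 2510 = 2960.0 t/yr.
Box E throughput = its input = 2960.0 t/yr; τ = 153000 / 2960.0 = 51.69 yr.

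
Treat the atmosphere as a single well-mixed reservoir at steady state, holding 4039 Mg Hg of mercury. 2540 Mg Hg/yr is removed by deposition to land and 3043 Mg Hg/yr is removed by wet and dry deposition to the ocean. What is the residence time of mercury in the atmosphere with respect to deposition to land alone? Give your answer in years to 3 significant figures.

Residence time with respect to a single sink: τ = M / F_sink.
τ = 4039 / 2540 = 1.590 yr.

1.59 yr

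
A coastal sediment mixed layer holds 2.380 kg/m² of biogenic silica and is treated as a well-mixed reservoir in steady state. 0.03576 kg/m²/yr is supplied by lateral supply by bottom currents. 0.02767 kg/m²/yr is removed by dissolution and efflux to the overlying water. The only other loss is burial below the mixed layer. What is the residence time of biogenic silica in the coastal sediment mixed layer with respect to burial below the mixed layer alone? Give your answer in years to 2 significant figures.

At steady state ΣF_in = ΣF_out.
ΣF_in = 0.035760 kg/m²/yr.
Burial below the mixed layer flux = ΣF_in − (0.02767) = 0.035760 − 0.02767 = 0.008090 kg/m²/yr.
τ = M / F = 2.380 / 0.008090 = 294.2 yr.

290 yr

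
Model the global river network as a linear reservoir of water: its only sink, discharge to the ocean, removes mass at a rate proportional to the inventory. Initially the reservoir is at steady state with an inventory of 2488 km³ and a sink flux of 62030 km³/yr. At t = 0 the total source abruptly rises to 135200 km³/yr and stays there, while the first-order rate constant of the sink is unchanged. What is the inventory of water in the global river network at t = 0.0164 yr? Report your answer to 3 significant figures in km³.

τ = M₀/F₀ = 2488/62030 = 0.04011 yr; rate constant k = 1/τ.
New steady state M_∞ = F₁/k = F₁·τ = 135200 × 0.04011 = 5422.8 km³.
M(t) = M_∞ + (M₀ − M_∞)·e^(−t/τ); t/τ = 0.0164/0.04011 = 0.4089, so e^(−t/τ) = 0.6644.
M(t) = 5422.8 − 2935 × 0.6644 = 3472.9 km³.

3470 km³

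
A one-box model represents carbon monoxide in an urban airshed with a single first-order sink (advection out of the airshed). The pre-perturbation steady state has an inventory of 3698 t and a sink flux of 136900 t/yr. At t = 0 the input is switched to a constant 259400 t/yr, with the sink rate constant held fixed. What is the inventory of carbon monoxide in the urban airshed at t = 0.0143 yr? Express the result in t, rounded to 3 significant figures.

Residence time τ = M₀/F₀ = 0.02701 yr. The eventual steady state is M_∞ = M₀·(F₁/F₀) = 3698 × 259400/136900 = 7007.0 t.
The anomaly ΔM(t) = M(t) − M_∞ decays as ΔM₀·e^(−t/τ) with ΔM₀ = 3698 − 7007.0 = −3309 t.
At t = 0.0143 yr, e^(−t/τ) = e^(−0.5294) = 0.5890, so ΔM = −1949 t and M = 7007.0 − 1949 = 5058.1 t.

5060 t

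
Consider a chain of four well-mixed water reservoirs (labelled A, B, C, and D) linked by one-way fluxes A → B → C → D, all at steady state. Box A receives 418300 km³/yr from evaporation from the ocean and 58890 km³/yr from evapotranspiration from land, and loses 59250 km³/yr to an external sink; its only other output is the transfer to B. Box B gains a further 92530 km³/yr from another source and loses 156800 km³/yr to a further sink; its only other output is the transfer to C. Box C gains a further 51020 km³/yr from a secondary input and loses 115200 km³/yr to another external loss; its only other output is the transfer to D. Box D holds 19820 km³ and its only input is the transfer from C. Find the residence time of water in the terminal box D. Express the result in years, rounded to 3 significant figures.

Box A: F(A→B) = (418300 + 58890) − 59250 = 417940 km³/yr.
Box B: F(B→C) = (417940 + 92530) − 156800 = 353670 km³/yr.
Box C: F(C→D) = (353670 + 51020) − 115200 = 289490 km³/yr.
Box D throughput = its input = 289490 km³/yr; τ = 19820 / 289490 = 0.06847 yr.

0.0685 yr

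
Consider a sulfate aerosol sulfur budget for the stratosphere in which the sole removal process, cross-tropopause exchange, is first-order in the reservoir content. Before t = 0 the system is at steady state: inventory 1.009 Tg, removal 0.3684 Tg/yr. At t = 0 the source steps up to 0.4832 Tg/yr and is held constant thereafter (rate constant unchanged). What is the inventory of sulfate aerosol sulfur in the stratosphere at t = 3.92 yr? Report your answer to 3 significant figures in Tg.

The sink rate constant is k = F₀/M₀ = 0.3684/1.009 = 0.3651 yr⁻¹.
Solving dM/dt = F₁ − kM with M(0) = M₀ gives M(t) = F₁/k + (M₀ − F₁/k)·e^(−kt).
F₁/k = 0.4832/0.3651 = 1.3234 Tg; kt = 0.3651 × 3.92 = 1.431, e^(−kt) = 0.2390.
M(3.92) = 1.3234 + (1.009 − 1.3234) × 0.2390 = 1.3234 − 0.07515 = 1.2483 Tg.

1.25 Tg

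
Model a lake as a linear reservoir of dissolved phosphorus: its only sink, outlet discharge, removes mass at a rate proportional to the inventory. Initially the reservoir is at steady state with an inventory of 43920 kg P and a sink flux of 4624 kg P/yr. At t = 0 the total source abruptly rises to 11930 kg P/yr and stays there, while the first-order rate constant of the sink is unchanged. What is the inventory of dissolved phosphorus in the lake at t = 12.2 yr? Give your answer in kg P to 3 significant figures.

94100 kg P

The sink rate constant is k = F₀/M₀ = 4624/43920 = 0.1053 yr⁻¹.
Solving dM/dt = F₁ − kM with M(0) = M₀ gives M(t) = F₁/k + (M₀ − F₁/k)·e^(−kt).
F₁/k = 11930/0.1053 = 113310 kg P; kt = 0.1053 × 12.2 = 1.284, e^(−kt) = 0.2768.
M(12.2) = 113310 + (43920 − 113310) × 0.2768 = 113310 − 19210 = 94106 kg P.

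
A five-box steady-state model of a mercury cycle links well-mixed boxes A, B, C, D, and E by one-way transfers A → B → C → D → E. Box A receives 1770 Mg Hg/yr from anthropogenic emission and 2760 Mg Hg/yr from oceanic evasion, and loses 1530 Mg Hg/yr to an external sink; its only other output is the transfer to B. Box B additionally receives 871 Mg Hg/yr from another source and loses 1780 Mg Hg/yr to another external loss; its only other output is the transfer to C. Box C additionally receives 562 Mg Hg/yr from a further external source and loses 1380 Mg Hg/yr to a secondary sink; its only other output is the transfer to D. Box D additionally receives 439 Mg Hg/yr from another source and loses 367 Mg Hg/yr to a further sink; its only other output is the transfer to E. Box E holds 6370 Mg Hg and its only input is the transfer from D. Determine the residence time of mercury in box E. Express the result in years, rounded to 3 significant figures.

Box A: F(A→B) = (1770 + 2760) − 1530 = 3000.0 Mg Hg/yr.
Box B: F(B→C) = (3000.0 + 871) − 1780 = 2091.0 Mg Hg/yr.
Box C: F(C→D) = (2091.0 + 562) − 1380 = 1273.0 Mg Hg/yr.
Box D: F(D→E) = (1273.0 + 439) − 367 = 1345.0 Mg Hg/yr.
Box E throughput = its input = 1345.0 Mg Hg/yr; τ = 6370 / 1345.0 = 4.736 yr.

4.74 yr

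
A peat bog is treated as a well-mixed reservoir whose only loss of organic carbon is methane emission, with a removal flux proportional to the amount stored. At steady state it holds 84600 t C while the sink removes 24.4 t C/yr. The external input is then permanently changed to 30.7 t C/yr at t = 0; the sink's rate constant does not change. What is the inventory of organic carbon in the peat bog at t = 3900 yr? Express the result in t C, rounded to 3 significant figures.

Residence time τ = M₀/F₀ = 3467 yr. The eventual steady state is M_∞ = M₀·(F₁/F₀) = 84600 × 30.7/24.4 = 106440 t C.
The anomaly ΔM(t) = M(t) − M_∞ decays as ΔM₀·e^(−t/τ) with ΔM₀ = 84600 − 106440 = −21840 t C.
At t = 3900 yr, e^(−t/τ) = e^(−1.125) = 0.3247, so ΔM = −7093 t C and M = 106440 − 7093 = 99351 t C.

99400 t C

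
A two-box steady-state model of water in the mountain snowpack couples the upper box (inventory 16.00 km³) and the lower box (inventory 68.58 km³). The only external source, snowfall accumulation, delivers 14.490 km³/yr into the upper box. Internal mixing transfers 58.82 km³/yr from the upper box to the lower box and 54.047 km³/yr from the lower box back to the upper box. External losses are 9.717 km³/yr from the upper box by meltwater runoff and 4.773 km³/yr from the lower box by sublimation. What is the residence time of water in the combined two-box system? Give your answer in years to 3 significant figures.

For the system as a whole, the A↔B exchange is internal and contributes nothing to the throughput; only the external sinks remove mass.
M_total = 16.00 + 68.58 = 84.580 km³.
ΣF_external_out = 9.717 + 4.773 = 14.490 km³/yr.
τ = M_total / ΣF_ext = 84.580 / 14.490 = 5.837 yr.

5.84 yr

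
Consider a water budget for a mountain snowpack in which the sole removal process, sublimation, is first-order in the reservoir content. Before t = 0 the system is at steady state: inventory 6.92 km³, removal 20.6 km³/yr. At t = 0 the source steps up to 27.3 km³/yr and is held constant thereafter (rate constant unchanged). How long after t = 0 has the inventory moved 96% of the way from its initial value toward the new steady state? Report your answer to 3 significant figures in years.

τ = M₀/F₀ = 6.92/20.6 = 0.3359 yr.
The remaining gap fraction is e^(−t/τ); 96% covered ⇒ e^(−t/τ) = 0.0400.
t = −τ ln(0.0400) = 0.3359 × 3.219 = 1.081 yr.

1.08 yr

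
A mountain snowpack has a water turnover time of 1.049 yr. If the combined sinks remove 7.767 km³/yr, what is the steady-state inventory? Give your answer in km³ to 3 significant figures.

8.15 km³

τ = M/F ⇒ M = τ × F = 1.049 × 7.767 = 8.148 km³.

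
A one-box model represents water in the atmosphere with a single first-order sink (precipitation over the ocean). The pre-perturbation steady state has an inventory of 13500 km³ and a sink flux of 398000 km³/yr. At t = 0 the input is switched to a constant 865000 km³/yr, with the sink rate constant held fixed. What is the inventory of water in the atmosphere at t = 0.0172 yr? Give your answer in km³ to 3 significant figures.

19800 km³

τ = M₀/F₀ = 13500/398000 = 0.03392 yr; rate constant k = 1/τ.
New steady state M_∞ = F₁/k = F₁·τ = 865000 × 0.03392 = 29340 km³.
M(t) = M_∞ + (M₀ − M_∞)·e^(−t/τ); t/τ = 0.0172/0.03392 = 0.5071, so e^(−t/τ) = 0.6023.
M(t) = 29340 − 15840 × 0.6023 = 19801 km³.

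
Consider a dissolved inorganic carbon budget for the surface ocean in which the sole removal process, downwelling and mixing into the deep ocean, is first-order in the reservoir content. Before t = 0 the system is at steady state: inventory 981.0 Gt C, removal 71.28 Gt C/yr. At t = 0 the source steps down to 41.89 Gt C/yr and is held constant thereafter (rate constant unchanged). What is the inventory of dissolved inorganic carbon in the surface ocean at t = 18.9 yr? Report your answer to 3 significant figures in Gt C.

The sink rate constant is k = F₀/M₀ = 71.28/981.0 = 0.07266 yr⁻¹.
Solving dM/dt = F₁ − kM with M(0) = M₀ gives M(t) = F₁/k + (M₀ − F₁/k)·e^(−kt).
F₁/k = 41.89/0.07266 = 576.52 Gt C; kt = 0.07266 × 18.9 = 1.373, e^(−kt) = 0.2533.
M(18.9) = 576.52 + (981.0 − 576.52) × 0.2533 = 576.52 + 102.4 = 678.96 Gt C.

679 Gt C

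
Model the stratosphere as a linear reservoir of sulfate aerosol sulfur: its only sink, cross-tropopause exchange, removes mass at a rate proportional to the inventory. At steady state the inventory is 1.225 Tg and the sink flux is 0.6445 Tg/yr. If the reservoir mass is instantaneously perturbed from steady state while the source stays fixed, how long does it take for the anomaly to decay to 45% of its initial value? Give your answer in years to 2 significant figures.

For a linear reservoir the anomaly decays as exp(−t/τ) with τ = M/F = 1.225/0.6445 = 1.901 yr.
exp(−t/τ) = 0.45 ⇒ t = −τ ln(0.45) = 1.901 × 0.7985 = 1.518 yr.

1.5 yr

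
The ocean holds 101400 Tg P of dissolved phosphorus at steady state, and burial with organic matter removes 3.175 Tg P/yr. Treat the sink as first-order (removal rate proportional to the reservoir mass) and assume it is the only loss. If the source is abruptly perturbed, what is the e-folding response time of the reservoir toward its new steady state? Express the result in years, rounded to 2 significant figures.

32000 yr

For a linear reservoir the response time equals the residence time τ = M/F.
τ = 101400 / 3.175 = 31940 yr.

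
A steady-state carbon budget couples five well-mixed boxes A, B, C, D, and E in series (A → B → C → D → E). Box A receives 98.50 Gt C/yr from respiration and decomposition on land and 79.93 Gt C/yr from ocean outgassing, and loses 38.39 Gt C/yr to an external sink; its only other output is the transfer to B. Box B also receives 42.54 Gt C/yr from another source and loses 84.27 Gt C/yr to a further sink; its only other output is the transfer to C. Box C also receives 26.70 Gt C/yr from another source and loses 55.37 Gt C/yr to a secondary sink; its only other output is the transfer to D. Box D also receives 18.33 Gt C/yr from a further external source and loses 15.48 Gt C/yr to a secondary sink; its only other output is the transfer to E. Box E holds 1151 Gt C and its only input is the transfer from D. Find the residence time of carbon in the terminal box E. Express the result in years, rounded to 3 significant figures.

15.9 yr

Box A: F(A→B) = (98.50 + 79.93) − 38.39 = 140.04 Gt C/yr.
Box B: F(B→C) = (140.04 + 42.54) − 84.27 = 98.310 Gt C/yr.
Box C: F(C→D) = (98.310 + 26.70) − 55.37 = 69.640 Gt C/yr.
Box D: F(D→E) = (69.640 + 18.33) − 15.48 = 72.490 Gt C/yr.
Box E throughput = its input = 72.490 Gt C/yr; τ = 1151 / 72.490 = 15.88 yr.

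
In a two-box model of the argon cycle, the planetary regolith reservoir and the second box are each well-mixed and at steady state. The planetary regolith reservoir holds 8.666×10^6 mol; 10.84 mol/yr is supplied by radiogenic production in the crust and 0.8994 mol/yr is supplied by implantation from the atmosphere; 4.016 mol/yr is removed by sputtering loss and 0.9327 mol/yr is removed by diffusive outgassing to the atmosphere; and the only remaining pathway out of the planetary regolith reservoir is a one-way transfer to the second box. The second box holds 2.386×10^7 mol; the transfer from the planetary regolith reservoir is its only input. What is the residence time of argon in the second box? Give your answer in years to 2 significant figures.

3.5×10^6 yr

Balance the planetary regolith reservoir: ΣF_in = 10.84 + 0.8994 = 11.739 mol/yr.
Transfer to the second box = ΣF_in − (4.016 + 0.9327) = 6.7907 mol/yr.
At steady state the output of the second box equals its input, 6.7907 mol/yr.
τ = M / F = 2.386×10^7 / 6.7907 = 3.514×10^6 yr.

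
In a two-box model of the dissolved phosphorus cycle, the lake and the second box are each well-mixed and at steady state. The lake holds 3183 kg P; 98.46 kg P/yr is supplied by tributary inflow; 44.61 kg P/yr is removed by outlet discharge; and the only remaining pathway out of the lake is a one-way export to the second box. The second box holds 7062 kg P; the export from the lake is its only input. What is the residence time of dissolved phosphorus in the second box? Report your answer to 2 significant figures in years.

130 yr

Balance the lake: ΣF_in = 98.460 kg P/yr.
Export to the second box = ΣF_in − (44.61) = 53.850 kg P/yr.
At steady state the output of the second box equals its input, 53.850 kg P/yr.
τ = M / F = 7062 / 53.850 = 131.1 yr.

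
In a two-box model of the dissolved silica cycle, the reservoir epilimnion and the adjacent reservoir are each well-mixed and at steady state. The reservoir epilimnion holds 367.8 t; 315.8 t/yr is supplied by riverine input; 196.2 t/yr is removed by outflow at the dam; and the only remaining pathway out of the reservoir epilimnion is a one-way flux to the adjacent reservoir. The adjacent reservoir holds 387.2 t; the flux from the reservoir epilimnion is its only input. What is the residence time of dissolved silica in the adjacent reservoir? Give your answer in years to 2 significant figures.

3.2 yr

Balance the reservoir epilimnion: ΣF_in = 315.80 t/yr.
Flux to the adjacent reservoir = ΣF_in − (196.2) = 119.60 t/yr.
At steady state the output of the adjacent reservoir equals its input, 119.60 t/yr.
τ = M / F = 387.2 / 119.60 = 3.237 yr.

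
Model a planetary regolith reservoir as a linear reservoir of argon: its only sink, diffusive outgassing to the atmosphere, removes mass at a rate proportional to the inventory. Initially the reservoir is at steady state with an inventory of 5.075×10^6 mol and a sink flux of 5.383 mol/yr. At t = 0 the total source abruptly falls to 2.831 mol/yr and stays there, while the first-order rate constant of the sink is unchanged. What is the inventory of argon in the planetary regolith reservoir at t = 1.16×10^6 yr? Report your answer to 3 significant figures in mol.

Residence time τ = M₀/F₀ = 942800 yr. The eventual steady state is M_∞ = M₀·(F₁/F₀) = 5.075×10^6 × 2.831/5.383 = 2.6690×10^6 mol.
The anomaly ΔM(t) = M(t) − M_∞ decays as ΔM₀·e^(−t/τ) with ΔM₀ = 5.075×10^6 − 2.6690×10^6 = 2.406×10^6 mol.
At t = 1.16×10^6 yr, e^(−t/τ) = e^(−1.230) = 0.2922, so ΔM = 703000 mol and M = 2.6690×10^6 + 703000 = 3.3720×10^6 mol.

3.37×10^6 mol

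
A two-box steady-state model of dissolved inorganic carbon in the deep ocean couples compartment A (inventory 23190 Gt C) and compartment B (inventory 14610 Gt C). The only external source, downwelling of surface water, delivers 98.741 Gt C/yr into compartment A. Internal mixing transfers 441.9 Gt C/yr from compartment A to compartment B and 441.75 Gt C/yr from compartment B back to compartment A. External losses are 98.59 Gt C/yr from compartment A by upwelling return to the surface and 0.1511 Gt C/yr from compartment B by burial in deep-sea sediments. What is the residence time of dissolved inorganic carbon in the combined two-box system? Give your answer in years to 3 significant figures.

383 yr

Residence time in the combined system uses the total inventory and the total *external* removal — internal exchanges between the two boxes cancel.
M_total = 23190 + 14610 = 37800 Gt C.
ΣF_external_out = 98.59 + 0.1511 = 98.741 Gt C/yr.
τ = M_total / ΣF_ext = 37800 / 98.741 = 382.8 yr.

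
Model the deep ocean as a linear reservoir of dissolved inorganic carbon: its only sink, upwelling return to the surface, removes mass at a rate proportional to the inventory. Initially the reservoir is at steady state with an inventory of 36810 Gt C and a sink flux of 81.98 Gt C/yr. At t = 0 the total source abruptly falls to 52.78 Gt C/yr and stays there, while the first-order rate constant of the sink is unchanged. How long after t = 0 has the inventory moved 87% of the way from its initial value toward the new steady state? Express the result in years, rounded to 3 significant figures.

916 yr

τ = M₀/F₀ = 36810/81.98 = 449.0 yr.
The remaining gap fraction is e^(−t/τ); 87% covered ⇒ e^(−t/τ) = 0.130.
t = −τ ln(0.130) = 449.0 × 2.040 = 916.1 yr.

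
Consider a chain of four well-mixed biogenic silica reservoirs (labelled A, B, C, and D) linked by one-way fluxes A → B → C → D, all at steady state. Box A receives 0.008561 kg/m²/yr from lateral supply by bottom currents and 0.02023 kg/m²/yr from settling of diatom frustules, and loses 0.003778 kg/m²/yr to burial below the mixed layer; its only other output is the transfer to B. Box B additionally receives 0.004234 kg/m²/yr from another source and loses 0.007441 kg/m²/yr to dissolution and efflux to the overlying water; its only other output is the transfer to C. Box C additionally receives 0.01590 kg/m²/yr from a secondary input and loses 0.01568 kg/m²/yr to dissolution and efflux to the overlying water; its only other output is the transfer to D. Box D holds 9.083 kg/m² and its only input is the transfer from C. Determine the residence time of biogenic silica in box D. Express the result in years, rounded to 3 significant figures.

412 yr

Box A: F(A→B) = (0.008561 + 0.02023) − 0.003778 = 0.025013 kg/m²/yr.
Box B: F(B→C) = (0.025013 + 0.004234) − 0.007441 = 0.021806 kg/m²/yr.
Box C: F(C→D) = (0.021806 + 0.01590) − 0.01568 = 0.022026 kg/m²/yr.
Box D throughput = its input = 0.022026 kg/m²/yr; τ = 9.083 / 0.022026 = 412.4 yr.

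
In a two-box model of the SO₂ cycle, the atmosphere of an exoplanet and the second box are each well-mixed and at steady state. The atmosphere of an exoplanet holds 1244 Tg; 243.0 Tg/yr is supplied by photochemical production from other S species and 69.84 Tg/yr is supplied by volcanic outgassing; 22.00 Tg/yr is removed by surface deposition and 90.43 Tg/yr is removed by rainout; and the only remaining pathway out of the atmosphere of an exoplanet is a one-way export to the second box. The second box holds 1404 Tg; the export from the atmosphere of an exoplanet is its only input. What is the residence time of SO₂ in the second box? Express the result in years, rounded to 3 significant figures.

Balance the atmosphere of an exoplanet: ΣF_in = 243.0 + 69.84 = 312.84 Tg/yr.
Export to the second box = ΣF_in − (22.00 + 90.43) = 200.41 Tg/yr.
At steady state the output of the second box equals its input, 200.41 Tg/yr.
τ = M / F = 1404 / 200.41 = 7.006 yr.

7.01 yr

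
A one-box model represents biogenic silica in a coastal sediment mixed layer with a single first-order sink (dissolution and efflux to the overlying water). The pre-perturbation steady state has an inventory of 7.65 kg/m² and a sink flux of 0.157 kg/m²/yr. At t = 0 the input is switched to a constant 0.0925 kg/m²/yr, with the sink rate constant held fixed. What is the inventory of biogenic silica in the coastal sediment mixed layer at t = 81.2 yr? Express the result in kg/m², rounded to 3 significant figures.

Residence time τ = M₀/F₀ = 48.73 yr. The eventual steady state is M_∞ = M₀·(F₁/F₀) = 7.65 × 0.0925/0.157 = 4.5072 kg/m².
The anomaly ΔM(t) = M(t) − M_∞ decays as ΔM₀·e^(−t/τ) with ΔM₀ = 7.65 − 4.5072 = 3.143 kg/m².
At t = 81.2 yr, e^(−t/τ) = e^(−1.666) = 0.1889, so ΔM = 0.5937 kg/m² and M = 4.5072 + 0.5937 = 5.1009 kg/m².

5.10 kg/m²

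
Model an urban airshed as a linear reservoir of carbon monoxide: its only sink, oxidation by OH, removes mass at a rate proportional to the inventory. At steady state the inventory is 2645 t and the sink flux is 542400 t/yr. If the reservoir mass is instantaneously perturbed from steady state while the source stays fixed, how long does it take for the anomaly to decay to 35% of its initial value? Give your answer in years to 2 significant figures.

0.0051 yr

For a linear reservoir the anomaly decays as exp(−t/τ) with τ = M/F = 2645/542400 = 0.004876 yr.
exp(−t/τ) = 0.35 ⇒ t = −τ ln(0.35) = 0.004876 × 1.050 = 0.005119 yr.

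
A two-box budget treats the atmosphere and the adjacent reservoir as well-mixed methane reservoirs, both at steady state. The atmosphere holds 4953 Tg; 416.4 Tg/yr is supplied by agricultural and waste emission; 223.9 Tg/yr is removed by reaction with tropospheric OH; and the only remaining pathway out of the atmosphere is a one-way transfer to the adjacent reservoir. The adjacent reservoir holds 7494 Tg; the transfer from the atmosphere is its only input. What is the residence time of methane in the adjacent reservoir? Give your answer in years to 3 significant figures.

38.9 yr

Balance the atmosphere: ΣF_in = 416.40 Tg/yr.
Transfer to the adjacent reservoir = ΣF_in − (223.9) = 192.50 Tg/yr.
At steady state the output of the adjacent reservoir equals its input, 192.50 Tg/yr.
τ = M / F = 7494 / 192.50 = 38.93 yr.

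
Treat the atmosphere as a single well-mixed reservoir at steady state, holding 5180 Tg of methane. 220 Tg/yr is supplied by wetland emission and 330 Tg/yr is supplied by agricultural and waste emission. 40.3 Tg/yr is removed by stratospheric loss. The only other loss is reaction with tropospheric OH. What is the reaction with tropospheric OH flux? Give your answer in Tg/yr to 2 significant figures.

At steady state ΣF_in = ΣF_out.
ΣF_in = 220 + 330 = 550.00 Tg/yr.
Reaction with tropospheric OH flux = ΣF_in − (40.3) = 550.00 − 40.30 = 509.7 Tg/yr.

510 Tg/yr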